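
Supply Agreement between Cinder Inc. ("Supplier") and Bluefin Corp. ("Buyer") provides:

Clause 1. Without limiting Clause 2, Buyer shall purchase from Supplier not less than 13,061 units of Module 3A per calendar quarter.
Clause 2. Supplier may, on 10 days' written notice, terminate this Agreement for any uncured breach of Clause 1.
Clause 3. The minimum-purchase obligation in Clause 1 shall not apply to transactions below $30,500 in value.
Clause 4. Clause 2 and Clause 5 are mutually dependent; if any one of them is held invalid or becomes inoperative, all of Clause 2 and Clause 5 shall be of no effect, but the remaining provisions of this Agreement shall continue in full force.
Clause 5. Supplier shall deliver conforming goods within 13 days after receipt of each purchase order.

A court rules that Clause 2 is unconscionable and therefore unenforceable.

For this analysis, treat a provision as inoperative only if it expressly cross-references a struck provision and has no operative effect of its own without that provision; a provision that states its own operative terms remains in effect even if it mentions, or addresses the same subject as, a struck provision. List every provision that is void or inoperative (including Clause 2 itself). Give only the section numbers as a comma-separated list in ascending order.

2, 5

Clause 2 is struck. Although Clause 1 refers to Clause 2, its operative terms do not depend on Clause 2, so it remains in effect. Nothing else in the Agreement is defined by reference to Clause 2. Clause 4 declares Clause 2 and Clause 5 mutually dependent; since one of them has fallen, all of them are of no effect. That brings down Clause 5 as well. The remainder continues in force under Clause 4. That leaves Clause 1, Clause 3, and Clause 4 in effect.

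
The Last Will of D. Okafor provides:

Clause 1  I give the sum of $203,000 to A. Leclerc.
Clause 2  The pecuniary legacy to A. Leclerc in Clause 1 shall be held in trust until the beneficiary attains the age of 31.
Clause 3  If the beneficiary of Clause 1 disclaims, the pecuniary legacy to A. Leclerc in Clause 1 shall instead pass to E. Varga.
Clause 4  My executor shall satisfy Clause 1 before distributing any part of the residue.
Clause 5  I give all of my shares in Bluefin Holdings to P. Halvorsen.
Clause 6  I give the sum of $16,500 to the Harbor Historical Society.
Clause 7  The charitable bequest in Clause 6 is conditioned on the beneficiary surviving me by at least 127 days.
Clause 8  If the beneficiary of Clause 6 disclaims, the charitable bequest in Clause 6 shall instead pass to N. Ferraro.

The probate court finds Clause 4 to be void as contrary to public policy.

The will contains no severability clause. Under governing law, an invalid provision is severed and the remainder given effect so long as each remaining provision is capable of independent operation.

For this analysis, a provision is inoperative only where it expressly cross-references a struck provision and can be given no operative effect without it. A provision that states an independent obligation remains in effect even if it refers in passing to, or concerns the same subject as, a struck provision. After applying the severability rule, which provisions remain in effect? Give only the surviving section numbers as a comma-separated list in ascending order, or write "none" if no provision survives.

1, 2, 3, 5, 6, 7, 8

Clause 4 is struck. Nothing else in the will is defined by reference to Clause 4. With no severability clause, the stated default rule severs what cannot stand and enforces each remaining provision that can operate on its own. That leaves Clause 1, Clause 2, Clause 3, Clause 5, Clause 6, Clause 7, and Clause 8 in effect.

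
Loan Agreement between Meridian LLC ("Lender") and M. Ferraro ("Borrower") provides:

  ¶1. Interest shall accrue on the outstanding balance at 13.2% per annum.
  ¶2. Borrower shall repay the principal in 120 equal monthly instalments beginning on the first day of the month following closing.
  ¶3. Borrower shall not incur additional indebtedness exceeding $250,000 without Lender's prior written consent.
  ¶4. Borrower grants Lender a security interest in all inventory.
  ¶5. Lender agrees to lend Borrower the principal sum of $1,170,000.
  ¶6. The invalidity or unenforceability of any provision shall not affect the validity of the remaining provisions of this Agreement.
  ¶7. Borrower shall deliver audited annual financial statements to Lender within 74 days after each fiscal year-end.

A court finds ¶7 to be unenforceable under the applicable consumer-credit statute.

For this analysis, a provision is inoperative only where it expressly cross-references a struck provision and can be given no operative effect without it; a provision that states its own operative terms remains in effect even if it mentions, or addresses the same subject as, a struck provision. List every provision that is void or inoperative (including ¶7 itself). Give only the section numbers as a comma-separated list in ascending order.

7

¶7 is struck. No other provision's operative terms depend on ¶7. ¶6 is a severability clause and preserves every provision that can still be given independent effect. ¶1, ¶2, ¶3, ¶4, ¶5, and ¶6 remain in effect.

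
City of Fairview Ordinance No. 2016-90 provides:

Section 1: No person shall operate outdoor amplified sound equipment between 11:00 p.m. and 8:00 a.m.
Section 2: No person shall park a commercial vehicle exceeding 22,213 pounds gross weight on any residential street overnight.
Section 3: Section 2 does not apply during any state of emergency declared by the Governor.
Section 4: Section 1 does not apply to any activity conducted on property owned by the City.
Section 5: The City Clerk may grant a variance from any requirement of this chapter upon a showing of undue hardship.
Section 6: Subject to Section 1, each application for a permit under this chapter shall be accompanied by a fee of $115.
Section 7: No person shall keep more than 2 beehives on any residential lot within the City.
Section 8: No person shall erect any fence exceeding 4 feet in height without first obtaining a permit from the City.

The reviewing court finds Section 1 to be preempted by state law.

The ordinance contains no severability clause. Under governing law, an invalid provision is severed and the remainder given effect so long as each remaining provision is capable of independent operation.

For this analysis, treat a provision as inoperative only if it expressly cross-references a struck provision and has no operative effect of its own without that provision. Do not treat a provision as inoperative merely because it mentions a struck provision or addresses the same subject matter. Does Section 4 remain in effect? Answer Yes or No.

Section 1 is struck. The only function of Section 4 is the public-property exemption from Section 1, so it cannot stand once Section 1 is removed. Section 6 mentions Section 1 but its own obligation stands independently of Section 1, so Section 6 is not affected. Under the stated default rule, only provisions that cannot operate independently fall away; the rest are enforced. That leaves Section 2, Section 3, Section 5, Section 6, Section 7, and Section 8 in effect. Section 4 is among the inoperative provisions, so the answer is no.

No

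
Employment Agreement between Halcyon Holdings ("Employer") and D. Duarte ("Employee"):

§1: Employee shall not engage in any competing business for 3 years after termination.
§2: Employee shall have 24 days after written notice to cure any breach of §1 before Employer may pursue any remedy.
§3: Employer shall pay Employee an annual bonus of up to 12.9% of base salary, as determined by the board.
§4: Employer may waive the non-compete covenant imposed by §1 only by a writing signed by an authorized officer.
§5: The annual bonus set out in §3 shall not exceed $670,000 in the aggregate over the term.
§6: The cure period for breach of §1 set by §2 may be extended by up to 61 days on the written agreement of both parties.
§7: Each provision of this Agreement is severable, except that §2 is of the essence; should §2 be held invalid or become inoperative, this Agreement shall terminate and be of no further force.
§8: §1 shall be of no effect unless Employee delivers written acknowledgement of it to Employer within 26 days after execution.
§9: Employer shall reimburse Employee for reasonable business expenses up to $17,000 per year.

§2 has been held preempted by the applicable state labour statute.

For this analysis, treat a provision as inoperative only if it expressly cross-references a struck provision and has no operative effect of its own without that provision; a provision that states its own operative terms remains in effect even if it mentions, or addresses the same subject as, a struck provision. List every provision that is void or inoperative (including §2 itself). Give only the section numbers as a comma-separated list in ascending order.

1, 2, 3, 4, 5, 6, 7, 8, 9

§2 is struck. The whole of §6 is the extension of the cure period for breach of §1, defined by reference to §2, so §6 cannot stand once §2 is removed. §7 makes §2 an essential term, and §2 is the provision held invalid; under §7, the entire Agreement is therefore void. No provision of the Agreement survives.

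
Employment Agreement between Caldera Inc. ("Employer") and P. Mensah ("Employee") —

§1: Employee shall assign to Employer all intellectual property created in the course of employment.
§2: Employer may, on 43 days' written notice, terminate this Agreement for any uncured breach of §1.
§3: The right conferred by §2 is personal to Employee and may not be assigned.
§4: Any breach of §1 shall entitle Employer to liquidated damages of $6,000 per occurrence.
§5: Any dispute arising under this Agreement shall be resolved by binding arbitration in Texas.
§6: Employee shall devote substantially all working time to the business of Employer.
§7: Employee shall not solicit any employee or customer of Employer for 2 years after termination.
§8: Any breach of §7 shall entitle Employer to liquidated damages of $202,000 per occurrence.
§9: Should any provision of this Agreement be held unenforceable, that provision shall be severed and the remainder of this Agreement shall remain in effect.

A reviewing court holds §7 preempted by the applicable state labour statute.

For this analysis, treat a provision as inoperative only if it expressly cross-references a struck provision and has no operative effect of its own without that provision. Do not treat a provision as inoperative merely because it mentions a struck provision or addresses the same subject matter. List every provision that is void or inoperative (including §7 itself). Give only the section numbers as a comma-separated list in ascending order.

7, 8

§7 is struck. §8 operates only by reference to §7, so it falls with §7. Under the severability clause in §9, the remaining provisions continue in force. That leaves §1, §2, §3, §4, §5, §6, and §9 in effect.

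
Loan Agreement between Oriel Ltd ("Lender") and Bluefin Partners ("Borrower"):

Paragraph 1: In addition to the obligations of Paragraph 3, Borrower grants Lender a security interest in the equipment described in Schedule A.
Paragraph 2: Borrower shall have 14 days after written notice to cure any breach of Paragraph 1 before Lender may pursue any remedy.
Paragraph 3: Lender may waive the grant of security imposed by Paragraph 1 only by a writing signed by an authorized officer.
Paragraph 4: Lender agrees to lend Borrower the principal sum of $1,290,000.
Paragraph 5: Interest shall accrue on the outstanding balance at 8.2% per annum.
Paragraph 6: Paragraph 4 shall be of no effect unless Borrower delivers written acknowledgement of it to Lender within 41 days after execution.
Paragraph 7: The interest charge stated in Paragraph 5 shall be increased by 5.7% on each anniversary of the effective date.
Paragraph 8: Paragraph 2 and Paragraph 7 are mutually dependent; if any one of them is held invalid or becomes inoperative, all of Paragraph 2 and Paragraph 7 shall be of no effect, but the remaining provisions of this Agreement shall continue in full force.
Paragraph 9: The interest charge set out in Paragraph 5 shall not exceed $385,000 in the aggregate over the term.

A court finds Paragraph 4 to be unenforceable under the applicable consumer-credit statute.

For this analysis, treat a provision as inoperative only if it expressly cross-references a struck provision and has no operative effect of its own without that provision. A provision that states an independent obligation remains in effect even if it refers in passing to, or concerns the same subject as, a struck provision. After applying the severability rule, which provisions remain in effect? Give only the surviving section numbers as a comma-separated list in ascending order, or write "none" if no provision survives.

Paragraph 4 is struck. Paragraph 6 operates only by reference to Paragraph 4, so it falls with Paragraph 4. Paragraph 8 ties Paragraph 2 and Paragraph 7 together, but none of those is affected here; the remaining provisions continue in force under Paragraph 8. The provisions still in force are Paragraph 1, Paragraph 2, Paragraph 3, Paragraph 5, Paragraph 7, Paragraph 8, and Paragraph 9.

1, 2, 3, 5, 7, 8, 9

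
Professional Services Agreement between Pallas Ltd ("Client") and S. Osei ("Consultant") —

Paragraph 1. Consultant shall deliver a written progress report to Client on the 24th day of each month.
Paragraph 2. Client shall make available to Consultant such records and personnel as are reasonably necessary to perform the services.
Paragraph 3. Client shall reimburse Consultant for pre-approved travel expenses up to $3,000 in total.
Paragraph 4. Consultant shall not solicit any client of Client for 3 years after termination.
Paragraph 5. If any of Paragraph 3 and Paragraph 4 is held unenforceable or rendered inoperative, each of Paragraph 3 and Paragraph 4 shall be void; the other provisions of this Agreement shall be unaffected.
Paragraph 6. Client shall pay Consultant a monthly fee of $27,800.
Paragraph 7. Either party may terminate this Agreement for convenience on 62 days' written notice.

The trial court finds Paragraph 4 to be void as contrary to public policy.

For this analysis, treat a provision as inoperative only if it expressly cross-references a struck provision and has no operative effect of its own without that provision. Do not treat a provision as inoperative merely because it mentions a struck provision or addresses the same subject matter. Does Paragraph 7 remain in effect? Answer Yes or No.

Yes

Paragraph 4 is struck. No other provision's operative terms depend on Paragraph 4. Paragraph 5 declares Paragraph 3 and Paragraph 4 mutually dependent; since one of them has fallen, all of them are of no effect. That brings down Paragraph 3 as well. The remainder continues in force under Paragraph 5. The provisions still in force are Paragraph 1, Paragraph 2, Paragraph 5, Paragraph 6, and Paragraph 7. Paragraph 7 is among the surviving provisions, so the answer is yes.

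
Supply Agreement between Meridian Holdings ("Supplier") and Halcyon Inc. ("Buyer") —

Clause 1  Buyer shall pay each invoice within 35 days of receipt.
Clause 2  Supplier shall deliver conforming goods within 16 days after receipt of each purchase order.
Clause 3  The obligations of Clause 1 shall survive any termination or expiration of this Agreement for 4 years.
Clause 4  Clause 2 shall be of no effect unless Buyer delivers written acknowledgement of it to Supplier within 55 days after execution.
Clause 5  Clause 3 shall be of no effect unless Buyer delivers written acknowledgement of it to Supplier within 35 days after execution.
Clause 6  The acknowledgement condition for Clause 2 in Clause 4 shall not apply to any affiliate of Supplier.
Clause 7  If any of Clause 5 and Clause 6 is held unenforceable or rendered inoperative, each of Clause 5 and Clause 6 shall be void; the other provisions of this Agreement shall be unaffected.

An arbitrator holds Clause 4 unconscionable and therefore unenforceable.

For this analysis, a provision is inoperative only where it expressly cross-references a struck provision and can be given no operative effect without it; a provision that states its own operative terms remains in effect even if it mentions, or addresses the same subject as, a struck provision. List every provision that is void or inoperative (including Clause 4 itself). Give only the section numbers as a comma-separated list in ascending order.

Clause 4 is struck. The whole of Clause 6 is the carve-out from the acknowledgement condition for Clause 2, defined by reference to Clause 4, so Clause 6 cannot stand once Clause 4 is removed. Clause 7 declares Clause 5 and Clause 6 mutually dependent; since one of them has fallen, all of them are of no effect. That brings down Clause 5 as well. The remainder continues in force under Clause 7. Clause 1, Clause 2, Clause 3, and Clause 7 remain in effect.

4, 5, 6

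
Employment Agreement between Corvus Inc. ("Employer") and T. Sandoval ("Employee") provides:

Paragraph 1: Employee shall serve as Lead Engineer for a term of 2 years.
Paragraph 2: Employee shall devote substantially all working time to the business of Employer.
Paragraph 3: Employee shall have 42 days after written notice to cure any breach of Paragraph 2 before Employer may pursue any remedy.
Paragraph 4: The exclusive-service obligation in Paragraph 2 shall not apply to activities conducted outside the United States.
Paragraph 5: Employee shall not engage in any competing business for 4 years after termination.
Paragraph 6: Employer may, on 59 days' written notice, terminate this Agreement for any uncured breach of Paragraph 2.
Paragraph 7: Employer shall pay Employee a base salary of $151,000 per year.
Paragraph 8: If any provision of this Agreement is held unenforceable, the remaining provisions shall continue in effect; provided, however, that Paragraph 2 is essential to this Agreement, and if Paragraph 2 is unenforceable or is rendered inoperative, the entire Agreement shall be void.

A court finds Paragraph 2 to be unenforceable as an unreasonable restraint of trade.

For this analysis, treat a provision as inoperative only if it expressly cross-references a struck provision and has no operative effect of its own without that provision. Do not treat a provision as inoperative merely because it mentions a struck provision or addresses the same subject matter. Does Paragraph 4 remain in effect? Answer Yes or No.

Paragraph 2 is struck. Paragraph 3 has no operative effect of its own apart from Paragraph 2 and is therefore inoperative. Paragraph 4 does nothing except set the carve-out from the exclusive-service obligation by reference to Paragraph 2; with Paragraph 2 gone it has no independent effect and is inoperative. Paragraph 6 has no operative effect of its own apart from Paragraph 2 and is therefore inoperative. Paragraph 8 makes Paragraph 2 an essential term, and Paragraph 2 is the provision held invalid; under Paragraph 8, the entire Agreement is therefore void. No provision of the Agreement survives. Paragraph 4 is among the inoperative provisions, so the answer is no.

No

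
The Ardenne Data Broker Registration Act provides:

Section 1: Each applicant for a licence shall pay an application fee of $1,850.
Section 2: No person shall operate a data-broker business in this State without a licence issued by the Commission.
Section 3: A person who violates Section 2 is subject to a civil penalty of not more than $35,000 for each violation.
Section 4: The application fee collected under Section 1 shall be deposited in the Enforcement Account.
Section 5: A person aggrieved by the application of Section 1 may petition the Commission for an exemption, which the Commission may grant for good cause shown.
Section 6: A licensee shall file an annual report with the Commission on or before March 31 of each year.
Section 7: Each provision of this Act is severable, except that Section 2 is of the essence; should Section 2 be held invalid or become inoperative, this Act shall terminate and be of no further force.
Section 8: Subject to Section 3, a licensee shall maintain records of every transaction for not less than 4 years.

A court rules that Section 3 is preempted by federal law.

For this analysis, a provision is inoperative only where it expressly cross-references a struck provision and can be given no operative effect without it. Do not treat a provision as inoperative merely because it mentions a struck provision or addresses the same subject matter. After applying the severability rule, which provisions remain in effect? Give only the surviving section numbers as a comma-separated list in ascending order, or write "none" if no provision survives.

Section 3 is struck. Although Section 8 refers to Section 3, its operative terms do not depend on Section 3, so it remains in effect. No other provision's operative terms depend on Section 3. Section 7 makes Section 2 an essential term, but Section 2 is unaffected, so the severability proviso in Section 7 preserves the remaining provisions. The provisions still in force are Section 1, Section 2, Section 4, Section 5, Section 6, Section 7, and Section 8.

1, 2, 4, 5, 6, 7, 8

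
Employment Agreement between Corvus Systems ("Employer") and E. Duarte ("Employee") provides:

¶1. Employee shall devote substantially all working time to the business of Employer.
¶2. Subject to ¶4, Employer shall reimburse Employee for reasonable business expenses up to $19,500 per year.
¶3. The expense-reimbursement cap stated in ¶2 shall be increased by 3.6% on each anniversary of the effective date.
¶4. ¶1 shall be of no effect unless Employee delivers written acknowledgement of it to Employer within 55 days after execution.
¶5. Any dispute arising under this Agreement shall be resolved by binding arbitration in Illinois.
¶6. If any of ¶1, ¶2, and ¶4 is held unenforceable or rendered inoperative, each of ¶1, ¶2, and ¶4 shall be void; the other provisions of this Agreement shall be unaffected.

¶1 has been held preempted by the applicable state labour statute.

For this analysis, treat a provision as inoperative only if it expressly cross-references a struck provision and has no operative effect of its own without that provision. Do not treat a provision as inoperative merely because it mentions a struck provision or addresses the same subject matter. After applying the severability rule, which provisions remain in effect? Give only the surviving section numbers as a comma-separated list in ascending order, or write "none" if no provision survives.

¶1 is struck. ¶4 has no operative effect of its own apart from ¶1 and is therefore inoperative. ¶6 declares ¶1, ¶2, and ¶4 mutually dependent; since one of them has fallen, all of them are of no effect. That brings down ¶2 as well. ¶3 in turn depends solely on a provision now struck and likewise falls. The remainder continues in force under ¶6. That leaves ¶5 and ¶6 in effect.

5, 6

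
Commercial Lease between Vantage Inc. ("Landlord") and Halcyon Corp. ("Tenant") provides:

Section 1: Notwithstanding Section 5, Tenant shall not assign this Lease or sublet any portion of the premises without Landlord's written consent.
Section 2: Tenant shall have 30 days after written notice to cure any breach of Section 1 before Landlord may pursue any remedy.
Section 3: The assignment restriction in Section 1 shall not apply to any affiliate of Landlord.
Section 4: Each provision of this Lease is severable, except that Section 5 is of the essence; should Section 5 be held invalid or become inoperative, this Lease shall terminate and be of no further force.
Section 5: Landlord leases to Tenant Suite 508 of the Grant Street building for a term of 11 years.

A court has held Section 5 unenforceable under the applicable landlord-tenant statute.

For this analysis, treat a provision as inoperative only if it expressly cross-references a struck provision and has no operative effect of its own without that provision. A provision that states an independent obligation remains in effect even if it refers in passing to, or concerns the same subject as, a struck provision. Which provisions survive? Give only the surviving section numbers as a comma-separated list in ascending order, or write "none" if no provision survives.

Section 5 is struck. Nothing else in the Lease is defined by reference to Section 5. Section 4 makes Section 5 an essential term, and Section 5 is the provision held invalid; under Section 4, the entire Lease is therefore void. No provision of the Lease survives.

none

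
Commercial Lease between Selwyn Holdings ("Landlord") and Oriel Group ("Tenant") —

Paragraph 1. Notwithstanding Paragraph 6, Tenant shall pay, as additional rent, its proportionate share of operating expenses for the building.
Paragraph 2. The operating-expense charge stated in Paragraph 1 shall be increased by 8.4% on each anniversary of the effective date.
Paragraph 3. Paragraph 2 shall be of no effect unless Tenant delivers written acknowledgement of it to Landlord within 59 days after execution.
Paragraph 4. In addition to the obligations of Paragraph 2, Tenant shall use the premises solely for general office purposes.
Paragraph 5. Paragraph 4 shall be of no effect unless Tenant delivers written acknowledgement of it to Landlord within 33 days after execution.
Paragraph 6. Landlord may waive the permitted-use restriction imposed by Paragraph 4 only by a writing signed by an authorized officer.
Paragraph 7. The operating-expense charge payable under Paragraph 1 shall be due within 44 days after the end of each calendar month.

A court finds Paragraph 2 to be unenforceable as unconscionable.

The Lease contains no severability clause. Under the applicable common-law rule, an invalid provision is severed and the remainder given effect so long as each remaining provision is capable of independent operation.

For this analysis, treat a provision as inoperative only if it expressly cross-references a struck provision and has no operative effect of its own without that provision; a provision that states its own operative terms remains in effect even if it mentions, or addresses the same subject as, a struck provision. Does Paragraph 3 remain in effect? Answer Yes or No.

Paragraph 2 is struck. The only function of Paragraph 3 is the acknowledgement condition for Paragraph 2, so it cannot stand once Paragraph 2 is removed. Paragraph 4 mentions Paragraph 2 but its own obligation stands independently of Paragraph 2, so Paragraph 4 is not affected. Under the stated default rule, only provisions that cannot operate independently fall away; the rest are enforced. The provisions still in force are Paragraph 1, Paragraph 4, Paragraph 5, Paragraph 6, and Paragraph 7. Paragraph 3 is among the inoperative provisions, so the answer is no.

No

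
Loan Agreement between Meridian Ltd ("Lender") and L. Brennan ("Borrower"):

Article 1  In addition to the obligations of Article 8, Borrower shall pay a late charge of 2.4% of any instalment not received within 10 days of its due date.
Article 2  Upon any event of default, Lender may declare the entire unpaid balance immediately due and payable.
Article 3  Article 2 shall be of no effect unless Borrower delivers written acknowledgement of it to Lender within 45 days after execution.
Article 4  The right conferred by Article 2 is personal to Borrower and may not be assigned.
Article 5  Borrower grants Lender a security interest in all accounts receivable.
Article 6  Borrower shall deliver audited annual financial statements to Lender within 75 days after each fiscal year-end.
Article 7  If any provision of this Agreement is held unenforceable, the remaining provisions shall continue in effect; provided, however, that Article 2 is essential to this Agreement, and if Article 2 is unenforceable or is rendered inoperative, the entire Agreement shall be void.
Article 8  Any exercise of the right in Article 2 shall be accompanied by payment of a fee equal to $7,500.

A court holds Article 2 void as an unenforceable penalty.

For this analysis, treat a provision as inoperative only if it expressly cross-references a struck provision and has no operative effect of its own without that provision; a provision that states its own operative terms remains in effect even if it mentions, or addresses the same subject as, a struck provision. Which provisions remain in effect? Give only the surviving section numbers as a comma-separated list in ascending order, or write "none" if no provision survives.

none

Article 2 is struck. Article 3 has no operative effect of its own apart from Article 2 and is therefore inoperative. Article 4 has no operative effect of its own apart from Article 2 and is therefore inoperative. The only function of Article 8 is the exercise fee for Article 2, so it cannot stand once Article 2 is removed. Article 7 makes Article 2 an essential term, and Article 2 is the provision held invalid; under Article 7, the entire Agreement is therefore void. No provision of the Agreement survives.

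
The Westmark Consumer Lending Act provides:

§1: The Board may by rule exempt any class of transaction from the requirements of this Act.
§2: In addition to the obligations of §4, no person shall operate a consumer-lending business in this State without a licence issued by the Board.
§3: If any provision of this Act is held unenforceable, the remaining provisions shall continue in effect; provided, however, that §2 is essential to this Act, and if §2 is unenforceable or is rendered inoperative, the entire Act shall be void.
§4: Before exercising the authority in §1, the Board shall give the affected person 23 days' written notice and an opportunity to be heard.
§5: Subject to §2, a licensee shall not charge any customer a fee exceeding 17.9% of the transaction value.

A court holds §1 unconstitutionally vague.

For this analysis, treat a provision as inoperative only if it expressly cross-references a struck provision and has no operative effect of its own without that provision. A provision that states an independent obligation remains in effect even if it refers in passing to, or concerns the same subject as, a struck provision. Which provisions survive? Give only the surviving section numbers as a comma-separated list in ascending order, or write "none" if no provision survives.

2, 3, 5

§1 is struck. The only function of §4 is the notice-and-hearing requirement for §1, so it cannot stand once §1 is removed. §2 mentions §4 but its own obligation stands independently of §4, so §2 is not affected. §3 makes §2 an essential term, but §2 is unaffected, so the severability proviso in §3 preserves the remaining provisions. That leaves §2, §3, and §5 in effect.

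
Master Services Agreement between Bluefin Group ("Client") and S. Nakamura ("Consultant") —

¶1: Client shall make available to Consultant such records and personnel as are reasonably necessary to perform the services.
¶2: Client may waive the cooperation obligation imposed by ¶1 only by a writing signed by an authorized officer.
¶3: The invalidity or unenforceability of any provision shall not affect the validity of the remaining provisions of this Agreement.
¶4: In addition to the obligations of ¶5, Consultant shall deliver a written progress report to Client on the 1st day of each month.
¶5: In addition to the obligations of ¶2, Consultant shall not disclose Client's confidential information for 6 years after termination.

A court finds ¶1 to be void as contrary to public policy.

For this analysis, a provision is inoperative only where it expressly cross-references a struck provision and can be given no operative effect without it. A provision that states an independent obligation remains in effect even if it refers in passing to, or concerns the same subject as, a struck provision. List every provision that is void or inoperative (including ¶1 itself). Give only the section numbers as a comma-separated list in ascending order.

¶1 is struck. ¶2 has no operative effect of its own apart from ¶1 and is therefore inoperative. ¶5 mentions ¶2 but its own obligation stands independently of ¶2, so ¶5 is not affected. Under the severability clause in ¶3, the remaining provisions continue in force. That leaves ¶3, ¶4, and ¶5 in effect.

1, 2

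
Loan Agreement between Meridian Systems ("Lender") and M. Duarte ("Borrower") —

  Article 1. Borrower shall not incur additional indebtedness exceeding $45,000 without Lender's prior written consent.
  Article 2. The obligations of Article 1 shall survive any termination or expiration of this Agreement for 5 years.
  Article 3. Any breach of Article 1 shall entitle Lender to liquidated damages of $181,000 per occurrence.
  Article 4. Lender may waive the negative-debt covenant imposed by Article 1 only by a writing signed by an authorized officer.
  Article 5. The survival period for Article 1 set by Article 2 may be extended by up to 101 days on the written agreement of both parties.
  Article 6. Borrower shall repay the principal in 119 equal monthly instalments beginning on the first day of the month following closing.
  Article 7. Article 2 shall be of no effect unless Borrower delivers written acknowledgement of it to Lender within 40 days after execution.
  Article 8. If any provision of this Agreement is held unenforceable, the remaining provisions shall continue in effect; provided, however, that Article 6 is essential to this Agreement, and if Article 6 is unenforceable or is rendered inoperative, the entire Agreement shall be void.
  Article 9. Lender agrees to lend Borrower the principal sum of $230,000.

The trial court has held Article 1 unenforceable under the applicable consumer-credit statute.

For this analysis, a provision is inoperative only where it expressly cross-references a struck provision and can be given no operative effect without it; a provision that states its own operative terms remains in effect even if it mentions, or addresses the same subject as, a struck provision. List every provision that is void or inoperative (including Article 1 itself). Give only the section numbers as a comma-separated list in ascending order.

1, 2, 3, 4, 5, 7

Article 1 is struck. Article 2 operates only by reference to Article 1, so it falls with Article 1. Article 3 operates only by reference to Article 1, so it falls with Article 1. The only function of Article 4 is the waiver condition for Article 1, so it cannot stand once Article 1 is removed. Article 5 does nothing except set the extension of the survival period for Article 1 by reference to Article 2; with Article 2 gone it has no independent effect and is inoperative. The only function of Article 7 is the acknowledgement condition for Article 2, so it cannot stand once Article 2 is removed. Article 8 makes Article 6 an essential term, but Article 6 is unaffected, so the severability proviso in Article 8 preserves the remaining provisions. The provisions still in force are Article 6, Article 8, and Article 9.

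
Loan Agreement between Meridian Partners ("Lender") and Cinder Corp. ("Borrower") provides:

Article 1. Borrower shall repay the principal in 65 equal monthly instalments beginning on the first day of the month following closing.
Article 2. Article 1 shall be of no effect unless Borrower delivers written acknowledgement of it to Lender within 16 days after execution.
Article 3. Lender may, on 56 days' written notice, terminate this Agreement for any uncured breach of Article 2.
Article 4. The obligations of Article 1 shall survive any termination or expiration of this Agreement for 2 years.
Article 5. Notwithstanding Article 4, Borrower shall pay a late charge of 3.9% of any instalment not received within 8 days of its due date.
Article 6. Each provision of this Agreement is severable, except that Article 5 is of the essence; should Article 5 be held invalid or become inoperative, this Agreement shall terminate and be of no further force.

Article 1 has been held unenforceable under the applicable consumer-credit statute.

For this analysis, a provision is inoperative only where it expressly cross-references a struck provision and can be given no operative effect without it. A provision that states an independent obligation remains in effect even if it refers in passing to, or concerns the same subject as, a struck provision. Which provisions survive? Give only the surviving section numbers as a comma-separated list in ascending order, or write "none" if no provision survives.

5, 6

Article 1 is struck. Article 2 merely fixes the acknowledgement condition for Article 1; with Article 1 gone it has nothing to operate on and falls away. Article 4 has no operative effect of its own apart from Article 1 and is therefore inoperative. Article 3 has no operative effect of its own apart from Article 2 and is therefore inoperative. Although Article 5 refers to Article 4, its operative terms do not depend on Article 4, so it remains in effect. Article 6 makes Article 5 an essential term, but Article 5 is unaffected, so the severability proviso in Article 6 preserves the remaining provisions. Article 5 and Article 6 remain in effect.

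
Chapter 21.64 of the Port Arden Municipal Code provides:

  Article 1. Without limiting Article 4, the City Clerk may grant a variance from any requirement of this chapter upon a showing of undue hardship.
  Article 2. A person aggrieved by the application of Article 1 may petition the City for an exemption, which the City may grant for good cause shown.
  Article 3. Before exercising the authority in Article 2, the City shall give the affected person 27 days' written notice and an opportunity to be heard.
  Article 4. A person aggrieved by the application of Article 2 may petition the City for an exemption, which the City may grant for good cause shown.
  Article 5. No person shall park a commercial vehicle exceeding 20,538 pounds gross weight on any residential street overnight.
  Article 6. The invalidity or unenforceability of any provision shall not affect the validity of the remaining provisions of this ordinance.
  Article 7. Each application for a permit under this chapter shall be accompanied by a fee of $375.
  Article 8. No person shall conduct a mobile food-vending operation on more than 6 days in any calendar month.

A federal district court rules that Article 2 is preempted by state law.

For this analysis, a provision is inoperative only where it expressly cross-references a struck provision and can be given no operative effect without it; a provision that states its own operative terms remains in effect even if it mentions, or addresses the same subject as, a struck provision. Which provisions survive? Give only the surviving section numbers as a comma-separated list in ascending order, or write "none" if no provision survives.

1, 5, 6, 7, 8

Article 2 is struck. The only function of Article 3 is the notice-and-hearing requirement for Article 2, so it cannot stand once Article 2 is removed. Article 4 operates only by reference to Article 2, so it falls with Article 2. Although Article 1 refers to Article 4, its operative terms do not depend on Article 4, so it remains in effect. Under the severability clause in Article 6, the remaining provisions continue in force. Article 1, Article 5, Article 6, Article 7, and Article 8 remain in effect.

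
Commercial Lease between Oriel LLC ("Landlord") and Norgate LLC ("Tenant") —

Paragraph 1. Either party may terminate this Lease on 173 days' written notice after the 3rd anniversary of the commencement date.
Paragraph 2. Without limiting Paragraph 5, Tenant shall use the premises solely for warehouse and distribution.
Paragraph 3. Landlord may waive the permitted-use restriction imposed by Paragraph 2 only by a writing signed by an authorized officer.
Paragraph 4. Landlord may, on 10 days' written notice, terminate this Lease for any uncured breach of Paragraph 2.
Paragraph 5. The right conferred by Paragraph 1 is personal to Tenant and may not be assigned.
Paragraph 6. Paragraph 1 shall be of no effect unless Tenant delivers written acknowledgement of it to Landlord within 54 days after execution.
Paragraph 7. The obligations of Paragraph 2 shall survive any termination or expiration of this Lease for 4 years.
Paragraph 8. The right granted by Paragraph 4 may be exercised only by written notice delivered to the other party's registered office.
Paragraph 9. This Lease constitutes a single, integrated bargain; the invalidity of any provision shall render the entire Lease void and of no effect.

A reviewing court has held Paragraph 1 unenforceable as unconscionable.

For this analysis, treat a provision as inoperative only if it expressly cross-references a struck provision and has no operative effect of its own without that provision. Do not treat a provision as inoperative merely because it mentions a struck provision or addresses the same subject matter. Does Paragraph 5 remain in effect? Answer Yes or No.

Paragraph 1 is struck. Paragraph 5 has no operative effect of its own apart from Paragraph 1 and is therefore inoperative. Paragraph 6 has no operative effect of its own apart from Paragraph 1 and is therefore inoperative. Paragraph 9 provides that the Lease is not severable, so the invalidity of any one provision voids the entire Lease. No provision of the Lease survives. Paragraph 5 is among the inoperative provisions, so the answer is no.

No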